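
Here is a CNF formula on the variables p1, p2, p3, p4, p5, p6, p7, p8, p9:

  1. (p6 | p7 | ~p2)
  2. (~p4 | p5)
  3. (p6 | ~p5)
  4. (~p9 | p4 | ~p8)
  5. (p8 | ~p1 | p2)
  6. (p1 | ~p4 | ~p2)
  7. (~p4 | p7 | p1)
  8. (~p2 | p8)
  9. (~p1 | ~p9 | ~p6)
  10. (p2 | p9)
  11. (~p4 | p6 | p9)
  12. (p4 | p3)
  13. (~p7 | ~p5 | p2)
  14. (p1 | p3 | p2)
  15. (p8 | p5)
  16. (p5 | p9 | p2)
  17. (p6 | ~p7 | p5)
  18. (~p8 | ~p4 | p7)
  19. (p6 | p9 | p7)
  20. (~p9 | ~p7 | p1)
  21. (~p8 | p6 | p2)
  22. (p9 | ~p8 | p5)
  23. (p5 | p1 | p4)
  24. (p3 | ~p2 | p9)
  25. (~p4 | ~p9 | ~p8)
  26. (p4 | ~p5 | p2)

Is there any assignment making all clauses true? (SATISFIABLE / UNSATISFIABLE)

Pure literal: p3 appears only positively; assign p3 = True.
Branch on p1: take p1 = True.
Set p2 = True and propagate.
  then p8 is forced to True.
Try p4 = True.
  then p5 is forced to True.
  then p6 is forced to True.
  then p9 is forced to False.
  then p7 is forced to True.
So p1 = True, p2 = True, p3 = True, p4 = True, p5 = True, p6 = True, p7 = True, p8 = True, p9 = False is a satisfying assignment.

SATISFIABLE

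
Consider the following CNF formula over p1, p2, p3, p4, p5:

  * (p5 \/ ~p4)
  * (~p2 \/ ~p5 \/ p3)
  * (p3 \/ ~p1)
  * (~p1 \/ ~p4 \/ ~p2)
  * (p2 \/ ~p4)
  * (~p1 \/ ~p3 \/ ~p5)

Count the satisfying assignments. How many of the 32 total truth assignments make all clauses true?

10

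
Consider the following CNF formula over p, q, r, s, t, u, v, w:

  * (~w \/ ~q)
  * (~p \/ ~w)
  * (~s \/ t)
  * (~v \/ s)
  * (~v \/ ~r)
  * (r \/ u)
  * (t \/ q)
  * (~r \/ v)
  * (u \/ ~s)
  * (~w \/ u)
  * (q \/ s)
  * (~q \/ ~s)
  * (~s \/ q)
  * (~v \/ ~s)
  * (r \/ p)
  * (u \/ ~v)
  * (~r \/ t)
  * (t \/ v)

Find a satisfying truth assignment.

t occurs only positively in the remaining clauses — set t = True.
Pure literal: u appears only positively; assign u = True.
Try p = True.
  then w is forced to False.
For the remaining variables, q = True, r = False, s = False, v = False works.
Check each clause:
  1. (~w \/ ~q) — ~w is true.
  2. (~w \/ ~p) — ~w is true.
  3. (~s \/ t) — ~s is true.
  4. (s \/ ~v) — ~v is true.
  5. (~v \/ ~r) — ~v is true.
  6. (u \/ r) — u is true.
  7. (t \/ q) — q is true.
  8. (~r \/ v) — ~r is true.
  9. (u \/ ~s) — ~s is true.
  10. (u \/ ~w) — ~w is true.
  11. (s \/ q) — q is true.
  12. (~s \/ ~q) — ~s is true.
  13. (q \/ ~s) — q is true.
  14. (~v \/ ~s) — ~v is true.
  15. (p \/ r) — p is true.
  16. (u \/ ~v) — ~v is true.
  17. (t \/ ~r) — t is true.
  18. (t \/ v) — t is true.

p=T  q=T  r=F  s=F  t=T  u=T  v=F  w=F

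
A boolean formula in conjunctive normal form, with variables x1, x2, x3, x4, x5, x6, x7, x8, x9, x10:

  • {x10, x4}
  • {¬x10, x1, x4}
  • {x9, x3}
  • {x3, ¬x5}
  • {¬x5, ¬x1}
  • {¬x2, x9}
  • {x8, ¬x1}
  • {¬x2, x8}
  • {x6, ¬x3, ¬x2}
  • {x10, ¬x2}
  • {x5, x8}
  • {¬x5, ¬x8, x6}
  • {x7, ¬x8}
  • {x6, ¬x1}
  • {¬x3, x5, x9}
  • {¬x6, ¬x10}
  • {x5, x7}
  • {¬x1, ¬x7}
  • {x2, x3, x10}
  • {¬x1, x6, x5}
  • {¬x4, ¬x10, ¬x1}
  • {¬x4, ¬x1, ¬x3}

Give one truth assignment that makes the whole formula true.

x1 = False, x2 = False, x3 = True, x4 = True, x5 = True, x6 = False, x7 = False, x8 = False, x9 = False, x10 = False

Set x1 = False and propagate.
For the remaining variables, x2 = False, x3 = True, x4 = True, x5 = True, x6 = False, x7 = False, x8 = False, x9 = False, x10 = False works.
Check each clause:
  1. {x4, x10} — x4 is true.
  2. {¬x10, x1, x4} — x4 is true.
  3. {x3, x9} — x3 is true.
  4. {¬x5, x3} — x3 is true.
  5. {¬x1, ¬x5} — ¬x1 is true.
  6. {x9, ¬x2} — ¬x2 is true.
  7. {x8, ¬x1} — ¬x1 is true.
  8. {x8, ¬x2} — ¬x2 is true.
  9. {x6, ¬x3, ¬x2} — ¬x2 is true.
  10. {x10, ¬x2} — ¬x2 is true.
  11. {x5, x8} — x5 is true.
  12. {¬x5, x6, ¬x8} — ¬x8 is true.
  13. {x7, ¬x8} — ¬x8 is true.
  14. {x6, ¬x1} — ¬x1 is true.
  15. {x5, x9, ¬x3} — x5 is true.
  16. {¬x6, ¬x10} — ¬x6 is true.
  17. {x5, x7} — x5 is true.
  18. {¬x7, ¬x1} — ¬x7 is true.
  19. {x3, x10, x2} — x3 is true.
  20. {x6, x5, ¬x1} — x5 is true.
  21. {¬x4, ¬x1, ¬x10} — ¬x10 is true.
  22. {¬x1, ¬x3, ¬x4} — ¬x1 is true.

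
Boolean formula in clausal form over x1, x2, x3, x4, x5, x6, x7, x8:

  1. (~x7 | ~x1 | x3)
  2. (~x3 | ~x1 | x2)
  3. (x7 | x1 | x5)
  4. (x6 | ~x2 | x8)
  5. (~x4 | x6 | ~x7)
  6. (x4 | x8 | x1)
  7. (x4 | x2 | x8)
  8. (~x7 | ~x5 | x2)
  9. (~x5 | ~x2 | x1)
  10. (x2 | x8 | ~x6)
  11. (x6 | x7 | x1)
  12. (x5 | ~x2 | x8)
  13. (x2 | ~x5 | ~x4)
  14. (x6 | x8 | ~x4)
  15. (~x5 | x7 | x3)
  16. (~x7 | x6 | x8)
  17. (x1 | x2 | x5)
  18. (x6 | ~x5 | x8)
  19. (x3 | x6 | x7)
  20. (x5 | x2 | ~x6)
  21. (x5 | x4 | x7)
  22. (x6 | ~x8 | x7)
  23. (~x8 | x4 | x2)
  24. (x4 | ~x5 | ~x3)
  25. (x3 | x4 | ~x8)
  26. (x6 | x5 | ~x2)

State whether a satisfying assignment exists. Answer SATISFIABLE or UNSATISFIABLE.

Set x1 = False and propagate.
Try x2 = True.
  then x5 is forced to False.
  then x7 is forced to True.
  then x8 is forced to True.
  then x6 is forced to True.
The remaining clauses are satisfied by x3 = True, x4 = True.
Every clause has at least one true literal under this assignment.
So x1 = F, x2 = T, x3 = T, x4 = T, x5 = F, x6 = T, x7 = T, x8 = T is a satisfying assignment.

SATISFIABLE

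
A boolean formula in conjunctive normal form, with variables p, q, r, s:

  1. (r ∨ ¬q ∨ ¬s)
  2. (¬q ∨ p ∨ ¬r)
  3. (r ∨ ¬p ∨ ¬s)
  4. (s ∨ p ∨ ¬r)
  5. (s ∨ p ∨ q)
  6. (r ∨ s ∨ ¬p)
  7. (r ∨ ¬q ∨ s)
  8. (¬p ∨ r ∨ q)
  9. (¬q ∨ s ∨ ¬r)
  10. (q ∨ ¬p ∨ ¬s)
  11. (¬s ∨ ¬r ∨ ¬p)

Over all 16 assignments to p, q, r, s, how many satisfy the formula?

The models are:
  p=0 q=0 r=0 s=1
  p=0 q=0 r=1 s=1
  p=1 q=0 r=1 s=0
Count: 3.

3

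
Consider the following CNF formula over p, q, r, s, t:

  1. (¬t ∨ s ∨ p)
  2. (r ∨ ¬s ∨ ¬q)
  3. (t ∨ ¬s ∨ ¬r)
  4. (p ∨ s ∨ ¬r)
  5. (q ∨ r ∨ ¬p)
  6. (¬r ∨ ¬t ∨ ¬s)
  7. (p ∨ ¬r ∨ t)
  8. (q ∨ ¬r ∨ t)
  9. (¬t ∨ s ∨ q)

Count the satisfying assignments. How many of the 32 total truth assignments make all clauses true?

8

The models are:
  p=0 q=0 r=0 s=0 t=0
  p=0 q=0 r=0 s=1 t=0
  p=0 q=0 r=0 s=1 t=1
  p=0 q=1 r=0 s=0 t=0
  p=1 q=1 r=0 s=0 t=0
  p=1 q=1 r=0 s=0 t=1
  p=1 q=1 r=1 s=0 t=0
  p=1 q=1 r=1 s=0 t=1
That's 8 in total.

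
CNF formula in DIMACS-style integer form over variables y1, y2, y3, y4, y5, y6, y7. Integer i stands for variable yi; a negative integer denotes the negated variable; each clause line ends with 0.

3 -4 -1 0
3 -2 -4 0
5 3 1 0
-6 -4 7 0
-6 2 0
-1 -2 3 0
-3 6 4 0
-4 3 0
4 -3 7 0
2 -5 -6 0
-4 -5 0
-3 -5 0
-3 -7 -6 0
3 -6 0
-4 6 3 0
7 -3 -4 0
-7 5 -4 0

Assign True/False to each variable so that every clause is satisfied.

y1=False  y2=True  y3=False  y4=False  y5=True  y6=False  y7=False

Branch on y1: take y1 = False.
Branch on y2: take y2 = True.
For the remaining variables, y3 = False, y4 = False, y5 = True, y6 = False, y7 = False works.
Check each clause:
  1. {¬y4, y3, ¬y1} — ¬y4 is true.
  2. {y3, ¬y2, ¬y4} — ¬y4 is true.
  3. {y3, y5, y1} — y5 is true.
  4. {¬y4, y7, ¬y6} — ¬y6 is true.
  5. {¬y6, y2} — ¬y6 is true.
  6. {¬y2, y3, ¬y1} — ¬y1 is true.
  7. {y4, y6, ¬y3} — ¬y3 is true.
  8. {¬y4, y3} — ¬y4 is true.
  9. {y7, y4, ¬y3} — ¬y3 is true.
  10. {¬y5, y2, ¬y6} — y2 is true.
  11. {¬y5, ¬y4} — ¬y4 is true.
  12. {¬y3, ¬y5} — ¬y3 is true.
  13. {¬y3, ¬y7, ¬y6} — ¬y7 is true.
  14. {¬y6, y3} — ¬y6 is true.
  15. {y6, y3, ¬y4} — ¬y4 is true.
  16. {y7, ¬y4, ¬y3} — ¬y4 is true.
  17. {¬y4, y5, ¬y7} — ¬y7 is true.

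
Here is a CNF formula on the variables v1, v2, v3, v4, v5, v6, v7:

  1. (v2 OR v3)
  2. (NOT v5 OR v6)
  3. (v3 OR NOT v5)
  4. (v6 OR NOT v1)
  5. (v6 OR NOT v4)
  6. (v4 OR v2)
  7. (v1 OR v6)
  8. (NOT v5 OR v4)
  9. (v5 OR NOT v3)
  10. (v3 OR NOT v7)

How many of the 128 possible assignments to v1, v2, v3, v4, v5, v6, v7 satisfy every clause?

Case analysis on v3 and v5:
  v3=1, v5=1: forces v4=1; v6=1; v1, v2, v7 free → 2^3 = 8.
  v3=1, v5=0: a clause becomes empty — 0.
  v3=0, v5=1: a clause becomes empty — 0.
  v3=0, v5=0: remaining (v1,v2,v4,v6,v7) ∈ {(0,1,0,1,0); (0,1,1,1,0); (1,1,0,1,0); (1,1,1,1,0)} — 4.
Total: 8 + 0 + 0 + 4 = 12.

12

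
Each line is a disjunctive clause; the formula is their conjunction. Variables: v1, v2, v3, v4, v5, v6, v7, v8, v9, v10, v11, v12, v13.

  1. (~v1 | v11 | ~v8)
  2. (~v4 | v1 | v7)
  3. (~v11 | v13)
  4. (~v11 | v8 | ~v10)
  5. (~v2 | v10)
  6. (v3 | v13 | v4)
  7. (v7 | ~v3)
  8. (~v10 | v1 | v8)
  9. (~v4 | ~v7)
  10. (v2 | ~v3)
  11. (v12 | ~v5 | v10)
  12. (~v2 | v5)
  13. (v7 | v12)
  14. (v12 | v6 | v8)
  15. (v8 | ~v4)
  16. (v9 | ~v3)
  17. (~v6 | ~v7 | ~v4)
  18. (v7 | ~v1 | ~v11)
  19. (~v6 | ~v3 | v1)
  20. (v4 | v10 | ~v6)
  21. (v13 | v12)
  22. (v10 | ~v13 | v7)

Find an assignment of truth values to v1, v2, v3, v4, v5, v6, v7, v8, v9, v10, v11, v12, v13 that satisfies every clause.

v1=False  v2=True  v3=False  v4=False  v5=True  v6=False  v7=False  v8=True  v9=False  v10=True  v11=False  v12=True  v13=True

v12 occurs only positively in the remaining clauses — set v12 = True.
Try v1 = False.
Set v2 = True and propagate.
  then v10 is forced to True.
  then v8 is forced to True.
  then v5 is forced to True.
The remaining clauses are satisfied by v3 = False, v4 = False, v6 = False, v7 = False, v9 = False, v11 = False, v13 = True.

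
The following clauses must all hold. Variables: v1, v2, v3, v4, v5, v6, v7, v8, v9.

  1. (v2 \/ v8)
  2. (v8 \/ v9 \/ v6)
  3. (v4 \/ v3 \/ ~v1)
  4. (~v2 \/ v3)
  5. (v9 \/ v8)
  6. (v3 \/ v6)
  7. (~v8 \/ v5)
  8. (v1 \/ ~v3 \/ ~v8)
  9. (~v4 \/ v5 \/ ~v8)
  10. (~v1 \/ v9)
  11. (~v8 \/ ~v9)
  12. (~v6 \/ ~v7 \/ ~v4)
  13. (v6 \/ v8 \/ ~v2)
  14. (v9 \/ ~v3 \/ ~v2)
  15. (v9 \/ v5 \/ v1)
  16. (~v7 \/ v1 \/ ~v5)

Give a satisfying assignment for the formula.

Pure literal: v7 appears only negated; assign v7 = False.
Set v1 = False and propagate.
Try v2 = False.
  then v8 is forced to True.
  then v5 is forced to True.
  then v3 is forced to False.
  then v6 is forced to True.
  then v9 is forced to False.
v4 is now unconstrained; take v4 = True.

v1=False  v2=False  v3=False  v4=True  v5=True  v6=True  v7=False  v8=True  v9=False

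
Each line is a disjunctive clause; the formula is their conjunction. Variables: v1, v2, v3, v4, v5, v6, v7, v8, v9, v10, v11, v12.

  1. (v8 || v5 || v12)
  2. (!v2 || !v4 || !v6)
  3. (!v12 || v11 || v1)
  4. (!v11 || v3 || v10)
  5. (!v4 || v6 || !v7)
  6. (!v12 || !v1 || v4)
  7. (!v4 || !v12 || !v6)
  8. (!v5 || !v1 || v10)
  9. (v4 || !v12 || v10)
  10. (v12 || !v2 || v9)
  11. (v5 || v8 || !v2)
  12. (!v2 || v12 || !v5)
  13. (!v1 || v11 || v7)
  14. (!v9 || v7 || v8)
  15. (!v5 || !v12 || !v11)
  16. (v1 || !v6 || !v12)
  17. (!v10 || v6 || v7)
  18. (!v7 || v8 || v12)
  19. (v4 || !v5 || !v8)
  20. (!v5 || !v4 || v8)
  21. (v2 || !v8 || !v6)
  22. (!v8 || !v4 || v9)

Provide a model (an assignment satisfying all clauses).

Set v1 = False and propagate.
Set v2 = False and propagate.
Branch on v3: take v3 = False.
The remaining clauses are satisfied by v4 = False, v5 = False, v6 = False, v7 = True, v8 = True, v9 = False, v10 = False, v11 = False, v12 = False.
Every clause has at least one true literal under this assignment.

v1=0  v2=0  v3=0  v4=0  v5=0  v6=0  v7=1  v8=1  v9=0  v10=0  v11=0  v12=0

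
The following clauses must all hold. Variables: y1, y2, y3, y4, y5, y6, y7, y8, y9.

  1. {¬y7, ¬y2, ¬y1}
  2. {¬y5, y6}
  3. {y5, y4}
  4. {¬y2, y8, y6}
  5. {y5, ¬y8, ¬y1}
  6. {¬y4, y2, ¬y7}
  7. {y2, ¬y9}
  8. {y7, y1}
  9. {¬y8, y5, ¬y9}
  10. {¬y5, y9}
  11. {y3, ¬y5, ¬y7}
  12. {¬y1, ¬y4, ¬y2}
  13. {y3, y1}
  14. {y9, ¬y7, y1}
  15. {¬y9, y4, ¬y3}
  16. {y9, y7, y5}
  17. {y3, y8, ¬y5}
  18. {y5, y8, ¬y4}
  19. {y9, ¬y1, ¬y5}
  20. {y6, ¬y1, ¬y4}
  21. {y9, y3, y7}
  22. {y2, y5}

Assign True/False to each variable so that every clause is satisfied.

y1=False, y2=True, y3=True, y4=True, y5=True, y6=True, y7=True, y8=False, y9=True

Check each clause:
  1. {¬y2, ¬y7, ¬y1} — ¬y1 is true.
  2. {y6, ¬y5} — y6 is true.
  3. {y5, y4} — y4 is true.
  4. {¬y2, y8, y6} — y6 is true.
  5. {¬y1, y5, ¬y8} — ¬y8 is true.
  6. {y2, ¬y4, ¬y7} — y2 is true.
  7. {¬y9, y2} — y2 is true.
  8. {y1, y7} — y7 is true.
  9. {¬y9, ¬y8, y5} — ¬y8 is true.
  10. {y9, ¬y5} — y9 is true.
  11. {¬y7, y3, ¬y5} — y3 is true.
  12. {¬y4, ¬y1, ¬y2} — ¬y1 is true.
  13. {y3, y1} — y3 is true.
  14. {y1, y9, ¬y7} — y9 is true.
  15. {¬y9, ¬y3, y4} — y4 is true.
  16. {y9, y5, y7} — y9 is true.
  17. {y3, ¬y5, y8} — y3 is true.
  18. {y8, ¬y4, y5} — y5 is true.
  19. {¬y1, ¬y5, y9} — y9 is true.
  20. {y6, ¬y4, ¬y1} — ¬y1 is true.
  21. {y7, y3, y9} — y9 is true.
  22. {y5, y2} — y2 is true.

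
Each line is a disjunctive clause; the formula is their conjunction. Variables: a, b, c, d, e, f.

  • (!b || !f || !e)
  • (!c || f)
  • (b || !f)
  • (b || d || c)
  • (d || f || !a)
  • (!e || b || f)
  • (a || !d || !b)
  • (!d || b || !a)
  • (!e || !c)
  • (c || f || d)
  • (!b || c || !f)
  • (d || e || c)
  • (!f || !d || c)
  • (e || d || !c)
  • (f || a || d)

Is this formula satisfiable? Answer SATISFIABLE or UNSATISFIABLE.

Try a = True.
Branch on b: take b = True.
The remaining clauses are satisfied by c = False, d = True, e = True, f = False.
So a = T, b = T, c = F, d = T, e = T, f = F is a satisfying assignment.

SATISFIABLE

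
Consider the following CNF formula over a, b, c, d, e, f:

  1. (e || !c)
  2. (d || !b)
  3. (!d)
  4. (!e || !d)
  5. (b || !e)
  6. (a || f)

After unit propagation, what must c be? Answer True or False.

Unit clause (!d) sets d = False.
(!b || d) with d = False leaves only !b, so b = False.
In (b || !e), b is now false; !e must hold, so e = False.
(!c || e) with e = False leaves only !c, so c = False.

False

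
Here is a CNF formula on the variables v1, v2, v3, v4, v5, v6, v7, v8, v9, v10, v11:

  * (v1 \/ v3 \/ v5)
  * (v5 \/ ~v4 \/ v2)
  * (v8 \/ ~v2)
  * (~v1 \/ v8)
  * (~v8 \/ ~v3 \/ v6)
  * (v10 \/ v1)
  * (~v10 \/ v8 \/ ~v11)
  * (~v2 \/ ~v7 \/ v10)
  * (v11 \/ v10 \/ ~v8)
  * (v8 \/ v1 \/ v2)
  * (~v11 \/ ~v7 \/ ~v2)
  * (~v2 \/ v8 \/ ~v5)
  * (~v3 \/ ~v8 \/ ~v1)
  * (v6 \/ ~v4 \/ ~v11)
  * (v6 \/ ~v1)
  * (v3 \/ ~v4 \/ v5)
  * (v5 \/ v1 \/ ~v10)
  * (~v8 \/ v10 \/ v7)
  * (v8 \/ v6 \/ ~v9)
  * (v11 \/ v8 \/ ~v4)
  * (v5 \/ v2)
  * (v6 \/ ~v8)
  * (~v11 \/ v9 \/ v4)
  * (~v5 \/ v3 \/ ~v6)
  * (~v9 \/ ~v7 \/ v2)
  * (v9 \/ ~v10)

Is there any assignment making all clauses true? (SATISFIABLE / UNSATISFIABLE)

Try v1 = False.
  then v10 is forced to True.
  then v5 is forced to True.
  then v9 is forced to True.
The remaining clauses are satisfied by v2 = True, v3 = True, v4 = False, v6 = True, v7 = False, v8 = True, v11 = True.
So v1 = False, v2 = True, v3 = True, v4 = False, v5 = True, v6 = True, v7 = False, v8 = True, v9 = True, v10 = True, v11 = True is a satisfying assignment.

SATISFIABLE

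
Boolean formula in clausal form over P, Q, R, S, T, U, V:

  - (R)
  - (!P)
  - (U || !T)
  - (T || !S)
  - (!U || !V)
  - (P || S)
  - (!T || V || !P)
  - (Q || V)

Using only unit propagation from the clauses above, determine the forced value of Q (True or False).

True

(R) stands alone — R = True.
(!P) is a unit clause: P = False.
(S || P) with P = False leaves only S, so S = True.
(T || !S): since S = True, the clause reduces to (T). T = True.
(U || !T) with T = True leaves only U, so U = True.
(!V || !U) with U = True leaves only !V, so V = False.
(V || Q) with V = False leaves only Q, so Q = True.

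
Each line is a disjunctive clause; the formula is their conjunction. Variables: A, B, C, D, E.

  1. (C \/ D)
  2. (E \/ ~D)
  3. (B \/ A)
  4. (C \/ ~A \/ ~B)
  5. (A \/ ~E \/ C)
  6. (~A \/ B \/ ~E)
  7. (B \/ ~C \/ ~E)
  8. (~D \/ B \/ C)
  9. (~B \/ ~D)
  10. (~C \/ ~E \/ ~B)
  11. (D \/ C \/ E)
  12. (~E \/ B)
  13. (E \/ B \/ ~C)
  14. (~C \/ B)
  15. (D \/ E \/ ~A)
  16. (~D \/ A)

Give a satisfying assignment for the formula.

Try A = False.
  then B is forced to True.
  then D is forced to False.
  then C is forced to True.
  then E is forced to False.
Every clause has at least one true literal under this assignment.

A=F, B=T, C=T, D=F, E=F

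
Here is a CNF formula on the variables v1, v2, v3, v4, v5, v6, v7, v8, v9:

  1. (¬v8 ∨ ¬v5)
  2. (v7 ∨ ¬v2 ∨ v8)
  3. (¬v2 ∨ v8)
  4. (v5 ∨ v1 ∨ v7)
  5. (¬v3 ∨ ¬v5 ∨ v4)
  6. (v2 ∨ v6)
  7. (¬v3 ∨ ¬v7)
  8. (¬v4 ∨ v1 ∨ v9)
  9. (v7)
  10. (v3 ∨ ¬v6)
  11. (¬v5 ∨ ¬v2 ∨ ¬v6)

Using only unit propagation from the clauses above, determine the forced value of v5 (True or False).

False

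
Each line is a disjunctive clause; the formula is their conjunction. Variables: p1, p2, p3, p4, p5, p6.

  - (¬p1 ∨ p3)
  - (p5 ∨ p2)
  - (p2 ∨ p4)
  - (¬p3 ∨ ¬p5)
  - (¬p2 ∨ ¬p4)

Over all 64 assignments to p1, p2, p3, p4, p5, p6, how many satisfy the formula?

10

Case analysis on p2 and p3:
  p2=1, p3=1: remaining (p1,p4,p5,p6) ∈ {(0,0,0,0); (0,0,0,1); (1,0,0,0); (1,0,0,1)} — 4.
  p2=1, p3=0: remaining (p1,p4,p5,p6) ∈ {(0,0,0,0); (0,0,0,1); (0,0,1,0); (0,0,1,1)} — 4.
  p2=0, p3=1: a clause becomes empty — 0.
  p2=0, p3=0: remaining (p1,p4,p5,p6) ∈ {(0,1,1,0); (0,1,1,1)} — 2.
Total: 4 + 4 + 0 + 2 = 10.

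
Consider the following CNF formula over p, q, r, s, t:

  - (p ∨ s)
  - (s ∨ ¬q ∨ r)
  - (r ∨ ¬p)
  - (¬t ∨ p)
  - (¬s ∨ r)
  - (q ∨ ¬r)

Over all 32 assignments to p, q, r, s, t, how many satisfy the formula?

The models are:
  p=F q=T r=T s=T t=F
  p=T q=T r=T s=F t=F
  p=T q=T r=T s=F t=T
  p=T q=T r=T s=T t=F
  p=T q=T r=T s=T t=T
That's 5 in total.

5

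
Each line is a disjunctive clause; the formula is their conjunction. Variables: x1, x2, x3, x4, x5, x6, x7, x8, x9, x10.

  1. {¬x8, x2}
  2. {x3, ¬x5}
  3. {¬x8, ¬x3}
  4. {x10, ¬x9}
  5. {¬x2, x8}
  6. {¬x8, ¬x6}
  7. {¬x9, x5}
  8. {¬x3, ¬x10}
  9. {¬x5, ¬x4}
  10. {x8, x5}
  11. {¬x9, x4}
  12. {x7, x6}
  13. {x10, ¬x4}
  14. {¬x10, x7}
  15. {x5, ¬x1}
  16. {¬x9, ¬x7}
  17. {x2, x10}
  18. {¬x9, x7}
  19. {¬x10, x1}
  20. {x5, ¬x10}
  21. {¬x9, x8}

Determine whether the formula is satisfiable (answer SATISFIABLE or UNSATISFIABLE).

x9 occurs only negated in the remaining clauses — set x9 = False.
Branch on x1: take x1 = False.
  then x10 is forced to False.
  then x4 is forced to False.
  then x2 is forced to True.
  then x8 is forced to True.
  then x3 is forced to False.
  then x5 is forced to False.
  then x6 is forced to False.
  then x7 is forced to True.
So x1=False, x2=True, x3=False, x4=False, x5=False, x6=False, x7=True, x8=True, x9=False, x10=False is a satisfying assignment.

SATISFIABLE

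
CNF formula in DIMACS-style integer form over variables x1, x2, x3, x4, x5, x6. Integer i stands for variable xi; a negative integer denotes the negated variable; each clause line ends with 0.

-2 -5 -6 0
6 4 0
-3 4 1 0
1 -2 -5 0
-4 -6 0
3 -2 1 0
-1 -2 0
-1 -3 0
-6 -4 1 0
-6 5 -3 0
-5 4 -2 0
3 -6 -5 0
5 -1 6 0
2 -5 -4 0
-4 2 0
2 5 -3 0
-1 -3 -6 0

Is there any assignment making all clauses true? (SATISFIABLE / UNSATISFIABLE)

Branch on x1: take x1 = True.
  then x2 is forced to False.
  then x3 is forced to False.
  then x4 is forced to False.
  then x6 is forced to True.
  then x5 is forced to False.
Every clause has at least one true literal under this assignment.
So x1 = T, x2 = F, x3 = F, x4 = F, x5 = F, x6 = T is a satisfying assignment.

SATISFIABLE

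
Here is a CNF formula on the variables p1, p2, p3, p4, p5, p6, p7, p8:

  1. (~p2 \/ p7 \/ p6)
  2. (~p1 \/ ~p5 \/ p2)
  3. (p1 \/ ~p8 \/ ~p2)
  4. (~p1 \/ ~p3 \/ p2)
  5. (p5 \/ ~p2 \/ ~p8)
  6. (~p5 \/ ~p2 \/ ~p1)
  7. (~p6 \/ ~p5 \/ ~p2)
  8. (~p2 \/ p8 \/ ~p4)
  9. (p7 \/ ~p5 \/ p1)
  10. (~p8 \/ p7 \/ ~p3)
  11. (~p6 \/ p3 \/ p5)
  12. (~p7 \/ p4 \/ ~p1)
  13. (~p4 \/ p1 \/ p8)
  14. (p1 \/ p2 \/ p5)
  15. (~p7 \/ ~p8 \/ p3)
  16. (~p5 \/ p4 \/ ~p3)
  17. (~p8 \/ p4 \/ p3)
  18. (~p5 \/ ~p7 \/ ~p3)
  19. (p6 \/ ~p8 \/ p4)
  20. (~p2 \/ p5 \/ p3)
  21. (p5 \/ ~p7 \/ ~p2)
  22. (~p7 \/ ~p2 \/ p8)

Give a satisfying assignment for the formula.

p1 = T, p2 = F, p3 = F, p4 = T, p5 = F, p6 = F, p7 = F, p8 = T

Set p1 = True and propagate.
Branch on p2: take p2 = False.
  then p5 is forced to False.
  then p3 is forced to False.
  then p6 is forced to False.
For the remaining variables, p4 = True, p7 = False, p8 = True works.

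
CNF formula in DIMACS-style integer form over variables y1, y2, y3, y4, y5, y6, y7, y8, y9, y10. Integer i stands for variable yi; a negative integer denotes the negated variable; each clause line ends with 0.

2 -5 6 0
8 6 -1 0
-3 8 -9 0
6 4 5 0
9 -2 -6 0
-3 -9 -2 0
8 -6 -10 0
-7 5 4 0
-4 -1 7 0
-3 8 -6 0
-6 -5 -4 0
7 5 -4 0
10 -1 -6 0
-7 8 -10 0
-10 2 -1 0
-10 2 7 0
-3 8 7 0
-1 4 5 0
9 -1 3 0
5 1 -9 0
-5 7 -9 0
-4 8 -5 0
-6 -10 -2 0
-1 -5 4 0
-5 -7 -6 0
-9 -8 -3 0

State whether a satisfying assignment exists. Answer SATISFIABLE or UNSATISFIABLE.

Branch on y1: take y1 = False.
For the remaining variables, y2 = True, y3 = False, y4 = False, y5 = True, y6 = False, y7 = False, y8 = False, y9 = False, y10 = True works.
Every clause has at least one true literal under this assignment.
So y1 = False  y2 = True  y3 = False  y4 = False  y5 = True  y6 = False  y7 = False  y8 = False  y9 = False  y10 = True is a satisfying assignment.

SATISFIABLE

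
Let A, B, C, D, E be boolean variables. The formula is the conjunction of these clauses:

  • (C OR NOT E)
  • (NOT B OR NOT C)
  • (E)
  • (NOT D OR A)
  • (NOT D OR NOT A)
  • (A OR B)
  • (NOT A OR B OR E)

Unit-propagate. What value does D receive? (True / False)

(E) is a unit clause: E = True.
(NOT E OR C) with E = True leaves only C, so C = True.
(NOT B OR NOT C): since C = True, the clause reduces to (NOT B). B = False.
From (B OR A) and B = False: A = True.
(NOT D OR NOT A): since A = True, the clause reduces to (NOT D). D = False.

False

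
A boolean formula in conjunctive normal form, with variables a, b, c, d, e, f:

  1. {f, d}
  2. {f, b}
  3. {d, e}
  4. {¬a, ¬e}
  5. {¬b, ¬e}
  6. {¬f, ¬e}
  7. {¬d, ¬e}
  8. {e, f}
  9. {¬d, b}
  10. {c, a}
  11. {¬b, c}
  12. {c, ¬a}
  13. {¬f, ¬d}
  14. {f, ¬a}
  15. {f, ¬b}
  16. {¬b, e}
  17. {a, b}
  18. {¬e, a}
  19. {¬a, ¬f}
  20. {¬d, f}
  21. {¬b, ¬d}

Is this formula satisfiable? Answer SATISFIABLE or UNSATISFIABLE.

UNSATISFIABLE

f = True:
  propagation gives e=False, d=True; an empty clause results — contradiction.
f = False:
  propagation gives d=True; an empty clause results — contradiction.
Every branch closes, so no satisfying assignment exists.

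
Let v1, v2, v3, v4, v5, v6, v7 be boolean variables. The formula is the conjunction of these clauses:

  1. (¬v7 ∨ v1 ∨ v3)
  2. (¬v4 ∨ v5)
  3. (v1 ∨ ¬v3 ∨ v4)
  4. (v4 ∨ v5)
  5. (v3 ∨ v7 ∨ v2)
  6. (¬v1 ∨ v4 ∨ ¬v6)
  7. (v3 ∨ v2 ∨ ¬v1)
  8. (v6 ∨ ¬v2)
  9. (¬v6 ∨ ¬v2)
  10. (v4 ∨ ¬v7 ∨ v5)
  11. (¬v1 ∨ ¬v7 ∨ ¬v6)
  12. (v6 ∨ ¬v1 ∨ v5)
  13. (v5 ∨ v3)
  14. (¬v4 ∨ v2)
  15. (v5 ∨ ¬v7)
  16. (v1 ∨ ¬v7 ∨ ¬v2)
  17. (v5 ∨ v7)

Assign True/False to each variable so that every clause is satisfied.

Pure literal: v5 appears only positively; assign v5 = True.
Branch on v1: take v1 = True.
Branch on v2: take v2 = False.
  then v3 is forced to True.
  then v4 is forced to False.
  then v6 is forced to False.
v7 is now unconstrained; take v7 = False.
Every clause has at least one true literal under this assignment.
Check each clause:
  1. (¬v7 ∨ v1 ∨ v3) — v1 is true.
  2. (v5 ∨ ¬v4) — ¬v4 is true.
  3. (¬v3 ∨ v1 ∨ v4) — v1 is true.
  4. (v4 ∨ v5) — v5 is true.
  5. (v3 ∨ v2 ∨ v7) — v3 is true.
  6. (¬v6 ∨ ¬v1 ∨ v4) — ¬v6 is true.
  7. (v3 ∨ ¬v1 ∨ v2) — v3 is true.
  8. (¬v2 ∨ v6) — ¬v2 is true.
  9. (¬v2 ∨ ¬v6) — ¬v6 is true.
  10. (v4 ∨ v5 ∨ ¬v7) — ¬v7 is true.
  11. (¬v7 ∨ ¬v6 ∨ ¬v1) — ¬v7 is true.
  12. (v6 ∨ v5 ∨ ¬v1) — v5 is true.
  13. (v3 ∨ v5) — v3 is true.
  14. (¬v4 ∨ v2) — ¬v4 is true.
  15. (¬v7 ∨ v5) — ¬v7 is true.
  16. (¬v2 ∨ v1 ∨ ¬v7) — ¬v7 is true.
  17. (v7 ∨ v5) — v5 is true.

v1=T, v2=F, v3=T, v4=F, v5=T, v6=F, v7=F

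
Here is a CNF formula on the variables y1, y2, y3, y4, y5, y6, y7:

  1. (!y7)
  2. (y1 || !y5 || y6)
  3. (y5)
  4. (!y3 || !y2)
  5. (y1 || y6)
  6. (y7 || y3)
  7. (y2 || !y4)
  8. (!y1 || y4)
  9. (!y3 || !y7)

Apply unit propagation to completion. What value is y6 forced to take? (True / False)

True

Unit clause (!y7) sets y7 = False.
(y5) is a unit clause: y5 = True.
(y7 || y3): since y7 = False, the clause reduces to (y3). y3 = True.
(!y2 || !y3): since y3 = True, the clause reduces to (!y2). y2 = False.
From (!y4 || y2) and y2 = False: y4 = False.
(!y1 || y4) with y4 = False leaves only !y1, so y1 = False.
(y6 || y1 || !y5): since y1 = False, y5 = True, the clause reduces to (y6). y6 = True.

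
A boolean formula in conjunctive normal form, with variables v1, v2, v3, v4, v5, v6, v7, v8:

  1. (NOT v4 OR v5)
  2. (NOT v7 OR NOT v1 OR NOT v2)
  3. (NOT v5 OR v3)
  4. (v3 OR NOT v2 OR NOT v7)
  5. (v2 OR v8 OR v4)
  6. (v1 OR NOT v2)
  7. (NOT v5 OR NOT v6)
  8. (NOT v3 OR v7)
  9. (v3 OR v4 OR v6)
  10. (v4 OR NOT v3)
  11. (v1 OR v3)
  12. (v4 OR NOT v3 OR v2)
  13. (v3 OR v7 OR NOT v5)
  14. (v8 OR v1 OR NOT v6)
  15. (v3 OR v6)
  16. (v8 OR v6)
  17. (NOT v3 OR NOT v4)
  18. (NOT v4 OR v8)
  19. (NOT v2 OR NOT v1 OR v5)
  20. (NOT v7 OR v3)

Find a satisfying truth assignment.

v8 occurs only positively in the remaining clauses — set v8 = True.
Set v1 = True and propagate.
Branch on v2: take v2 = False.
Set v3 = False and propagate.
  then v5 is forced to False.
  then v4 is forced to False.
  then v6 is forced to True.
  then v7 is forced to False.
Every clause has at least one true literal under this assignment.

v1=True, v2=False, v3=False, v4=False, v5=False, v6=True, v7=False, v8=True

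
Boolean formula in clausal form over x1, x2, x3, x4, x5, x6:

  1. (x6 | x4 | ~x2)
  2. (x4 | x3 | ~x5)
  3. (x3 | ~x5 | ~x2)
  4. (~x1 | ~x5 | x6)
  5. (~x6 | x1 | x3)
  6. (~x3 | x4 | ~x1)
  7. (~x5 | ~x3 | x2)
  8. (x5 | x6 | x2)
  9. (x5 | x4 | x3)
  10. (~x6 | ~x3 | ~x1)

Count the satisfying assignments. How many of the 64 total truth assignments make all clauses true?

15

Case analysis on x3 and x5:
  x3=1, x5=1: remaining (x1,x2,x4,x6) ∈ {(0,1,0,1); (0,1,1,0); (0,1,1,1)} — 3.
  x3=1, x5=0: 6 of the 16 assignments to (x1,x2,x4,x6) work.
  x3=0, x5=1: remaining (x1,x2,x4,x6) ∈ {(0,0,1,0); (1,0,1,1)} — 2.
  x3=0, x5=0: remaining (x1,x2,x4,x6) ∈ {(0,1,1,0); (1,0,1,1); (1,1,1,0); (1,1,1,1)} — 4.
Total: 3 + 6 + 2 + 4 = 15.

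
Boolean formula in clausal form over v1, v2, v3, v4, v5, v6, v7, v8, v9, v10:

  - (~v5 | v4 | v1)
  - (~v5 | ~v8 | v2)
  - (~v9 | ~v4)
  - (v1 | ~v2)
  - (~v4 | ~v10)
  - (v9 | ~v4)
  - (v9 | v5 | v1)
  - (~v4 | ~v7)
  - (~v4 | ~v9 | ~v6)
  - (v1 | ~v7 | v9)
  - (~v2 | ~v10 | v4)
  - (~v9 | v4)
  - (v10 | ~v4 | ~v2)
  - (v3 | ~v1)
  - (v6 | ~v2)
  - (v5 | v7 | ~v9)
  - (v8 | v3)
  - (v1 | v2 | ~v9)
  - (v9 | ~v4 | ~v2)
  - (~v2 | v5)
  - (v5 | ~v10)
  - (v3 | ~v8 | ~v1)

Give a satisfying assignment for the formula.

v1=True, v2=False, v3=True, v4=False, v5=True, v6=True, v7=False, v8=False, v9=False, v10=True

Check each clause:
  1. (v4 | v1 | ~v5) — v1 is true.
  2. (~v8 | ~v5 | v2) — ~v8 is true.
  3. (~v9 | ~v4) — ~v4 is true.
  4. (v1 | ~v2) — v1 is true.
  5. (~v10 | ~v4) — ~v4 is true.
  6. (~v4 | v9) — ~v4 is true.
  7. (v1 | v9 | v5) — v5 is true.
  8. (~v7 | ~v4) — ~v7 is true.
  9. (~v4 | ~v6 | ~v9) — ~v4 is true.
  10. (~v7 | v1 | v9) — v1 is true.
  11. (v4 | ~v2 | ~v10) — ~v2 is true.
  12. (~v9 | v4) — ~v9 is true.
  13. (~v2 | v10 | ~v4) — v10 is true.
  14. (~v1 | v3) — v3 is true.
  15. (v6 | ~v2) — v6 is true.
  16. (v7 | ~v9 | v5) — v5 is true.
  17. (v3 | v8) — v3 is true.
  18. (v2 | ~v9 | v1) — v1 is true.
  19. (~v4 | v9 | ~v2) — ~v4 is true.
  20. (~v2 | v5) — v5 is true.
  21. (v5 | ~v10) — v5 is true.
  22. (~v8 | ~v1 | v3) — ~v8 is true.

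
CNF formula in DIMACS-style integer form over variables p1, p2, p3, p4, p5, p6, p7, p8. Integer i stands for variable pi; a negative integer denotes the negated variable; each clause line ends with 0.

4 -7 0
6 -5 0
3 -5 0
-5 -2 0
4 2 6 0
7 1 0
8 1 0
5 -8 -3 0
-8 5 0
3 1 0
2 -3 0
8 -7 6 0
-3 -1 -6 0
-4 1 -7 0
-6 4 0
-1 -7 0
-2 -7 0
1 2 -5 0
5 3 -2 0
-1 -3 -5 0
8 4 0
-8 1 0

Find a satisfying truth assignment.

Try p1 = True.
  then p7 is forced to False.
Set p2 = False and propagate.
  then p3 is forced to False.
  then p5 is forced to False.
  then p8 is forced to False.
  then p4 is forced to True.
p6 is now unconstrained; take p6 = True.

p1 = True, p2 = False, p3 = False, p4 = True, p5 = False, p6 = True, p7 = False, p8 = False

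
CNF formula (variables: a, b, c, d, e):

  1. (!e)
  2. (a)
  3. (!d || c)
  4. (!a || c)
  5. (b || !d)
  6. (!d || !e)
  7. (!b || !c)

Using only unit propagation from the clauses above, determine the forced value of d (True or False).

False

Unit clause (!e) sets e = False.
Unit clause (a) sets a = True.
(c || !a): since a = True, the clause reduces to (c). c = True.
(!c || !b): since c = True, the clause reduces to (!b). b = False.
(b || !d): since b = False, the clause reduces to (!d). d = False.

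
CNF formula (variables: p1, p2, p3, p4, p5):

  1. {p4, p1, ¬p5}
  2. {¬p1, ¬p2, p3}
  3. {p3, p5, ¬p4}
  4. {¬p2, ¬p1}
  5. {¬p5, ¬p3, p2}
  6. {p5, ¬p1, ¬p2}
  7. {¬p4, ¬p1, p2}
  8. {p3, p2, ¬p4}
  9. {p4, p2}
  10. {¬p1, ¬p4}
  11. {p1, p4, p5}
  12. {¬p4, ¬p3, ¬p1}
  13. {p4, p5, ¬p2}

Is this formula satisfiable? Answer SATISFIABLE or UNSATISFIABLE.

SATISFIABLE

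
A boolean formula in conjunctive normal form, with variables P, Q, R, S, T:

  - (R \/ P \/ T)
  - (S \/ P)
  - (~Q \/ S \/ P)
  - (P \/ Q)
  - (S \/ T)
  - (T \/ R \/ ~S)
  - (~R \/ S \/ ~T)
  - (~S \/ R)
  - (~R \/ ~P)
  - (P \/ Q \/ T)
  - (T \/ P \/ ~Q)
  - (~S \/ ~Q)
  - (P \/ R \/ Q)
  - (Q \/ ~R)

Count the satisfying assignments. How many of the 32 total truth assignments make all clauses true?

2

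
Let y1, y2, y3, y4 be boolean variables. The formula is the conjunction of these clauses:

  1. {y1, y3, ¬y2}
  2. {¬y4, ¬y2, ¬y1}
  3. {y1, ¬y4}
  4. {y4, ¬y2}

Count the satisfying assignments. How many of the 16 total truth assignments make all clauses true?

The models are:
  y1=0 y2=0 y3=0 y4=0
  y1=0 y2=0 y3=1 y4=0
  y1=1 y2=0 y3=0 y4=0
  y1=1 y2=0 y3=0 y4=1
  y1=1 y2=0 y3=1 y4=0
  y1=1 y2=0 y3=1 y4=1
That's 6 in total.

6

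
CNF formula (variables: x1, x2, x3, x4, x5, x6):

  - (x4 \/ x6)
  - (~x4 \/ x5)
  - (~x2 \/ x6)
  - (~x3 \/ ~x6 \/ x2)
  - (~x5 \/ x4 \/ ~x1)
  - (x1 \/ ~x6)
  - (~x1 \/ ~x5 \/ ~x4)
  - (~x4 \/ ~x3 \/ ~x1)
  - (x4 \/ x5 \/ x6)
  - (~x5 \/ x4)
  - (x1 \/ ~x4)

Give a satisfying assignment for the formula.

x1 = T, x2 = T, x3 = F, x4 = F, x5 = F, x6 = T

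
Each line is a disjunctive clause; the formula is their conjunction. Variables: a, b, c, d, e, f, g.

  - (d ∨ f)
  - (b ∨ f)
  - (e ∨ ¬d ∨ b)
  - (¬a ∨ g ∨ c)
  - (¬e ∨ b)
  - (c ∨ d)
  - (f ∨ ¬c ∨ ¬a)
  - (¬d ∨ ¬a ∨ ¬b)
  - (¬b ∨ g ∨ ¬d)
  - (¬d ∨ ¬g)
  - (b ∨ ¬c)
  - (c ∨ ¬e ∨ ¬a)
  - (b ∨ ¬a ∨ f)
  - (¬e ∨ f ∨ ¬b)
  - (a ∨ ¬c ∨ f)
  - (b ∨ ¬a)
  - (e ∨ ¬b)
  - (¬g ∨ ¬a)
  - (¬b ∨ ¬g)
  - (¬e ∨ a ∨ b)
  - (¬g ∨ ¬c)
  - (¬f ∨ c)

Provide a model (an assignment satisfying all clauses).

a=True  b=True  c=True  d=False  e=True  f=True  g=False

Check each clause:
  1. (d ∨ f) — f is true.
  2. (f ∨ b) — b is true.
  3. (e ∨ ¬d ∨ b) — b is true.
  4. (¬a ∨ c ∨ g) — c is true.
  5. (b ∨ ¬e) — b is true.
  6. (c ∨ d) — c is true.
  7. (f ∨ ¬a ∨ ¬c) — f is true.
  8. (¬b ∨ ¬a ∨ ¬d) — ¬d is true.
  9. (¬b ∨ ¬d ∨ g) — ¬d is true.
  10. (¬d ∨ ¬g) — ¬g is true.
  11. (¬c ∨ b) — b is true.
  12. (c ∨ ¬a ∨ ¬e) — c is true.
  13. (¬a ∨ b ∨ f) — b is true.
  14. (¬e ∨ ¬b ∨ f) — f is true.
  15. (¬c ∨ a ∨ f) — a is true.
  16. (b ∨ ¬a) — b is true.
  17. (e ∨ ¬b) — e is true.
  18. (¬g ∨ ¬a) — ¬g is true.
  19. (¬g ∨ ¬b) — ¬g is true.
  20. (¬e ∨ a ∨ b) — a is true.
  21. (¬g ∨ ¬c) — ¬g is true.
  22. (c ∨ ¬f) — c is true.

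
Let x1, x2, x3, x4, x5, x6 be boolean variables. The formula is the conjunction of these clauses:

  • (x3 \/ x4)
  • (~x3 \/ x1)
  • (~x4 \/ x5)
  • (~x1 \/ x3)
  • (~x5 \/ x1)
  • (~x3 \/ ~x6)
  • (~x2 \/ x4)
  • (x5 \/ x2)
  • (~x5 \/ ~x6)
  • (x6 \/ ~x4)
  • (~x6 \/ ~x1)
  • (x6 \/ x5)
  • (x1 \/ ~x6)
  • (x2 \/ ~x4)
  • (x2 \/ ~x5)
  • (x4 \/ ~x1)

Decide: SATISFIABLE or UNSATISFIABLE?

UNSATISFIABLE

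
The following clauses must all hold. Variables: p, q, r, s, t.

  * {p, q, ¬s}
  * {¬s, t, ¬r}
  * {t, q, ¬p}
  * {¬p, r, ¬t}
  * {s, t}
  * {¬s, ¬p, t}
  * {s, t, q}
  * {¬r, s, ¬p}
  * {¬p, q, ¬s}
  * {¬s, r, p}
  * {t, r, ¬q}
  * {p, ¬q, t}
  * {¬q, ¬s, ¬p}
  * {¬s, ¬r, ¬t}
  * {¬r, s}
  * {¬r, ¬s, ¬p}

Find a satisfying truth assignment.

p = False  q = True  r = False  s = False  t = True

Check each clause:
  1. {p, q, ¬s} — q is true.
  2. {t, ¬s, ¬r} — t is true.
  3. {q, ¬p, t} — q is true.
  4. {¬p, ¬t, r} — ¬p is true.
  5. {s, t} — t is true.
  6. {t, ¬p, ¬s} — ¬s is true.
  7. {q, t, s} — q is true.
  8. {¬r, ¬p, s} — ¬r is true.
  9. {¬p, ¬s, q} — q is true.
  10. {p, r, ¬s} — ¬s is true.
  11. {¬q, t, r} — t is true.
  12. {t, ¬q, p} — t is true.
  13. {¬p, ¬q, ¬s} — ¬s is true.
  14. {¬t, ¬r, ¬s} — ¬s is true.
  15. {s, ¬r} — ¬r is true.
  16. {¬r, ¬s, ¬p} — ¬s is true.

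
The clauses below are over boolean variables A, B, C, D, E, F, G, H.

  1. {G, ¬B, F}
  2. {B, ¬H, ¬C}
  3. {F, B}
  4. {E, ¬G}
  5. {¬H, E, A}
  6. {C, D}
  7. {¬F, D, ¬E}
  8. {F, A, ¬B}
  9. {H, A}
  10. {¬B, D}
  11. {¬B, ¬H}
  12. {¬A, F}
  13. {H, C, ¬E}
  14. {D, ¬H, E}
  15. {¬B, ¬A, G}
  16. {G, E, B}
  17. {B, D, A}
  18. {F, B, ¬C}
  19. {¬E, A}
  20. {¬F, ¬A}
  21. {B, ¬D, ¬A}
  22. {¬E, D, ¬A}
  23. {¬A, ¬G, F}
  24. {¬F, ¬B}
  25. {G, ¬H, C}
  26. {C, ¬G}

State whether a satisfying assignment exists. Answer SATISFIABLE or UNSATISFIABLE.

B = True:
  propagation gives D=True, H=False, A=True, F=True; an empty clause results — contradiction.
B = False:
  propagation gives F=True, A=False, H=True, C=False; an empty clause results — contradiction.
Every branch closes, so no satisfying assignment exists.

UNSATISFIABLE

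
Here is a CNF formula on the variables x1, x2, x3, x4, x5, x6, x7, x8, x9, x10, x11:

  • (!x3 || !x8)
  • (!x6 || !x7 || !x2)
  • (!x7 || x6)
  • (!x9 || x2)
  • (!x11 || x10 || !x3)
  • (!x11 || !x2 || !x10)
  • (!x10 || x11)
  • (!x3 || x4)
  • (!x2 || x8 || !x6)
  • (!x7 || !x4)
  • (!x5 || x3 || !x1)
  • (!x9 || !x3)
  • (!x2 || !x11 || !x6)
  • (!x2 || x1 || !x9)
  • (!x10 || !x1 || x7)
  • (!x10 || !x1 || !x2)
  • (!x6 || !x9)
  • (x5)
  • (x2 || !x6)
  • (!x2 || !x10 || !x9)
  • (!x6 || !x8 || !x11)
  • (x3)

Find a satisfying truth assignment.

Unit propagation: (x5) forces x5 = True.
Unit propagation: (x3) forces x3 = True.
The clause (!x8) is unit: x8 must be False.
The clause (x4) is unit: x4 must be True.
(!x7) is a unit clause, so x7 = False.
Unit propagation: (!x9) forces x9 = False.
Pure literal: x1 appears only negated; assign x1 = False.
Pure literal: x6 appears only negated; assign x6 = False.
Set x2 = True and propagate.
Try x10 = False.
  then x11 is forced to False.

x1 = False  x2 = True  x3 = True  x4 = True  x5 = True  x6 = False  x7 = False  x8 = False  x9 = False  x10 = False  x11 = False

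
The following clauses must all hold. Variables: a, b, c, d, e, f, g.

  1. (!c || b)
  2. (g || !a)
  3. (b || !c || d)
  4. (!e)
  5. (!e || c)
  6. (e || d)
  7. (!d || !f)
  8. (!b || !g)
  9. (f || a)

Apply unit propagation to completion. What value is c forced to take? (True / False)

(!e) stands alone — e = False.
From (e || d) and e = False: d = True.
(!d || !f) with d = True leaves only !f, so f = False.
From (a || f) and f = False: a = True.
(!a || g) with a = True leaves only g, so g = True.
From (!b || !g) and g = True: b = False.
(b || !c) with b = False leaves only !c, so c = False.

False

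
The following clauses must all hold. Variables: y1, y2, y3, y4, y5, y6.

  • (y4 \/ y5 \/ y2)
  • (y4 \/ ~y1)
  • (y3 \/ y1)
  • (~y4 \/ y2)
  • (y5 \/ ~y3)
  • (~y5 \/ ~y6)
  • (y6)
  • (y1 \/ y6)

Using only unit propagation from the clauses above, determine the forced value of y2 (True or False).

True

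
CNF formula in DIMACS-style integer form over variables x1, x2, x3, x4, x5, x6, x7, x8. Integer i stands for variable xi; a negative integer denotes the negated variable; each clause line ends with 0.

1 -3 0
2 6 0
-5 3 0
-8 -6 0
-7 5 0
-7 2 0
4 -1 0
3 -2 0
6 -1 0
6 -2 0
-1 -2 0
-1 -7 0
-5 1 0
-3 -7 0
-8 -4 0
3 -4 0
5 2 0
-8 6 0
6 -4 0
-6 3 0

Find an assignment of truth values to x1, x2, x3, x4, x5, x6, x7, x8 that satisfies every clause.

x1=1, x2=0, x3=1, x4=1, x5=1, x6=1, x7=0, x8=0

Check each clause:
  1. (x1 ∨ ¬x3) — x1 is true.
  2. (x6 ∨ x2) — x6 is true.
  3. (¬x5 ∨ x3) — x3 is true.
  4. (¬x8 ∨ ¬x6) — ¬x8 is true.
  5. (¬x7 ∨ x5) — ¬x7 is true.
  6. (¬x7 ∨ x2) — ¬x7 is true.
  7. (¬x1 ∨ x4) — x4 is true.
  8. (x3 ∨ ¬x2) — x3 is true.
  9. (x6 ∨ ¬x1) — x6 is true.
  10. (x6 ∨ ¬x2) — ¬x2 is true.
  11. (¬x2 ∨ ¬x1) — ¬x2 is true.
  12. (¬x7 ∨ ¬x1) — ¬x7 is true.
  13. (x1 ∨ ¬x5) — x1 is true.
  14. (¬x3 ∨ ¬x7) — ¬x7 is true.
  15. (¬x8 ∨ ¬x4) — ¬x8 is true.
  16. (¬x4 ∨ x3) — x3 is true.
  17. (x2 ∨ x5) — x5 is true.
  18. (x6 ∨ ¬x8) — ¬x8 is true.
  19. (¬x4 ∨ x6) — x6 is true.
  20. (¬x6 ∨ x3) — x3 is true.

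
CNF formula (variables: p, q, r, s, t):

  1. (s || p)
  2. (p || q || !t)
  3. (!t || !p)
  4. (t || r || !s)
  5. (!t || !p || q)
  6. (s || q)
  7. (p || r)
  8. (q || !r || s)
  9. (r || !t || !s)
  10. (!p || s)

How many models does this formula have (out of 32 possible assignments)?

Satisfying assignments:
  p=F q=F r=T s=T t=F
  p=F q=T r=T s=T t=F
  p=F q=T r=T s=T t=T
  p=T q=F r=T s=T t=F
  p=T q=T r=T s=T t=F
That's 5 in total.

5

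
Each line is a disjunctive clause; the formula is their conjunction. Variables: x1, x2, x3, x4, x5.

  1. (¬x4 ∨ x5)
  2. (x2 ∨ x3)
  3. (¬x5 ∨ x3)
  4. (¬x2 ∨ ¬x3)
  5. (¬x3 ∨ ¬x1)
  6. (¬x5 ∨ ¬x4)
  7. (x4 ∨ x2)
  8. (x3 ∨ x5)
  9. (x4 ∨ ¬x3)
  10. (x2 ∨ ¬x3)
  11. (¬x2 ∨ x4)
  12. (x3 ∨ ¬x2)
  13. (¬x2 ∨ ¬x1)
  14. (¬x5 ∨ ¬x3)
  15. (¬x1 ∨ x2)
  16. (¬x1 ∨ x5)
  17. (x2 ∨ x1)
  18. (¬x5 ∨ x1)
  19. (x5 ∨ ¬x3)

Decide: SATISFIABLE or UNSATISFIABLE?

UNSATISFIABLE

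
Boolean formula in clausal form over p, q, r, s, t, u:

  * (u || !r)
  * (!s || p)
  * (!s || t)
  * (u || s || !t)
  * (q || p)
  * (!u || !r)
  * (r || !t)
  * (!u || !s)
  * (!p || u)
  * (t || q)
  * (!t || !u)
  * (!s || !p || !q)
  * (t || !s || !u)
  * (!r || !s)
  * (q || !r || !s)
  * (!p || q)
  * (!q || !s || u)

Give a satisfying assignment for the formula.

p=F  q=T  r=F  s=F  t=F  u=F

Check each clause:
  1. (!r || u) — !r is true.
  2. (!s || p) — !s is true.
  3. (t || !s) — !s is true.
  4. (!t || u || s) — !t is true.
  5. (q || p) — q is true.
  6. (!r || !u) — !u is true.
  7. (r || !t) — !t is true.
  8. (!u || !s) — !u is true.
  9. (!p || u) — !p is true.
  10. (q || t) — q is true.
  11. (!u || !t) — !u is true.
  12. (!s || !q || !p) — !s is true.
  13. (!s || !u || t) — !u is true.
  14. (!r || !s) — !s is true.
  15. (!r || q || !s) — q is true.
  16. (q || !p) — q is true.
  17. (!q || u || !s) — !s is true.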